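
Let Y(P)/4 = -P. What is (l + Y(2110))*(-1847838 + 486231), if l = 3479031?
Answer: -4725580999737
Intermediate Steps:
Y(P) = -4*P (Y(P) = 4*(-P) = -4*P)
(l + Y(2110))*(-1847838 + 486231) = (3479031 - 4*2110)*(-1847838 + 486231) = (3479031 - 8440)*(-1361607) = 3470591*(-1361607) = -4725580999737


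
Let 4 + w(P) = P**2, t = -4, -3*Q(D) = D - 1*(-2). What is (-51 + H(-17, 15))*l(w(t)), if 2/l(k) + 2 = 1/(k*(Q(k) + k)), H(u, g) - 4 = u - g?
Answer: 13904/175 ≈ 79.451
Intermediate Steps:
Q(D) = -2/3 - D/3 (Q(D) = -(D - 1*(-2))/3 = -(D + 2)/3 = -(2 + D)/3 = -2/3 - D/3)
H(u, g) = 4 + u - g (H(u, g) = 4 + (u - g) = 4 + u - g)
w(P) = -4 + P**2
l(k) = 2/(-2 + 1/(k*(-2/3 + 2*k/3))) (l(k) = 2/(-2 + 1/(k*((-2/3 - k/3) + k))) = 2/(-2 + 1/(k*(-2/3 + 2*k/3))))
(-51 + H(-17, 15))*l(w(t)) = (-51 + (4 - 17 - 1*15))*(4*(-4 + (-4)**2)*(1 - (-4 + (-4)**2))/(-3 - 4*(-4 + (-4)**2) + 4*(-4 + (-4)**2)**2)) = (-51 + (4 - 17 - 15))*(4*(-4 + 16)*(1 - (-4 + 16))/(-3 - 4*(-4 + 16) + 4*(-4 + 16)**2)) = (-51 - 28)*(4*12*(1 - 1*12)/(-3 - 4*12 + 4*12**2)) = -316*12*(1 - 12)/(-3 - 48 + 4*144) = -316*12*(-11)/(-3 - 48 + 576) = -316*12*(-11)/525 = -79*(-176/175) = 13904/175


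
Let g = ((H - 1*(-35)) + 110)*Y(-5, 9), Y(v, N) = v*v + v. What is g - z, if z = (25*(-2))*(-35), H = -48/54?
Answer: 10190/9 ≈ 1132.2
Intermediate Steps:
H = -8/9 (H = -48*1/54 = -8/9 ≈ -0.88889)
Y(v, N) = v + v² (Y(v, N) = v² + v = v + v²)
z = 1750 (z = -50*(-35) = 1750)
g = 25940/9 (g = ((-8/9 - 1*(-35)) + 110)*(-5*(1 - 5)) = ((-8/9 + 35) + 110)*(-5*(-4)) = (307/9 + 110)*20 = (1297/9)*20 = 25940/9 ≈ 2882.2)
g - z = 25940/9 - 1*1750 = 25940/9 - 1750 = 10190/9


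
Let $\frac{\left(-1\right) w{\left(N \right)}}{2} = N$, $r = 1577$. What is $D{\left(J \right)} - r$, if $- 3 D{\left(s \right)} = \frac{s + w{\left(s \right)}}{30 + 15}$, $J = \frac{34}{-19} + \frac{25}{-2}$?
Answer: $- \frac{2696851}{1710} \approx -1577.1$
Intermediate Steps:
$w{\left(N \right)} = - 2 N$
$J = - \frac{543}{38}$ ($J = 34 \left(- \frac{1}{19}\right) + 25 \left(- \frac{1}{2}\right) = - \frac{34}{19} - \frac{25}{2} = - \frac{543}{38} \approx -14.289$)
$D{\left(s \right)} = \frac{s}{135}$ ($D{\left(s \right)} = - \frac{\left(s - 2 s\right) \frac{1}{30 + 15}}{3} = - \frac{- s \frac{1}{45}}{3} = - \frac{\left(- \frac{1}{45}\right) s}{3} = \frac{s}{135}$)
$D{\left(J \right)} - r = \frac{1}{135} \left(- \frac{543}{38}\right) - 1577 = - \frac{181}{1710} - 1577 = - \frac{2696851}{1710}$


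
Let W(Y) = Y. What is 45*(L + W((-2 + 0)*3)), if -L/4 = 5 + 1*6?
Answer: -2250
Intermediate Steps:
L = -44 (L = -4*(5 + 1*6) = -4*(5 + 6) = -4*11 = -44)
45*(L + W((-2 + 0)*3)) = 45*(-44 + (-2 + 0)*3) = 45*(-44 - 2*3) = 45*(-44 - 6) = 45*(-50) = -2250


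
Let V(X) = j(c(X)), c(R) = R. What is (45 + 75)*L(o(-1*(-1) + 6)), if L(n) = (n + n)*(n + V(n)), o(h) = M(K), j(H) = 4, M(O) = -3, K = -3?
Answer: -720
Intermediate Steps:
V(X) = 4
o(h) = -3
L(n) = 2*n*(4 + n) (L(n) = (n + n)*(n + 4) = (2*n)*(4 + n) = 2*n*(4 + n))
(45 + 75)*L(o(-1*(-1) + 6)) = (45 + 75)*(2*(-3)*(4 - 3)) = 120*(2*(-3)*1) = 120*(-6) = -720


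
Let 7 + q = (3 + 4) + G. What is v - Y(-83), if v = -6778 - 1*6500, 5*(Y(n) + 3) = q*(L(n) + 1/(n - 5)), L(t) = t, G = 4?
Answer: -290589/22 ≈ -13209.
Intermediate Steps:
q = 4 (q = -7 + ((3 + 4) + 4) = -7 + (7 + 4) = -7 + 11 = 4)
Y(n) = -3 + 4*n/5 + 4/(5*(-5 + n)) (Y(n) = -3 + (4*(n + 1/(n - 5)))/5 = -3 + (4*(n + 1/(-5 + n)))/5 = -3 + (4*n + 4/(-5 + n))/5 = -3 + (4*n/5 + 4/(5*(-5 + n))) = -3 + 4*n/5 + 4/(5*(-5 + n)))
v = -13278 (v = -6778 - 6500 = -13278)
v - Y(-83) = -13278 - (79 - 35*(-83) + 4*(-83)**2)/(5*(-5 - 83)) = -13278 - (79 + 2905 + 4*6889)/(5*(-88)) = -13278 - (-1)*(79 + 2905 + 27556)/(5*88) = -13278 - (-1)*30540/(5*88) = -13278 - 1*(-1527/22) = -13278 + 1527/22 = -290589/22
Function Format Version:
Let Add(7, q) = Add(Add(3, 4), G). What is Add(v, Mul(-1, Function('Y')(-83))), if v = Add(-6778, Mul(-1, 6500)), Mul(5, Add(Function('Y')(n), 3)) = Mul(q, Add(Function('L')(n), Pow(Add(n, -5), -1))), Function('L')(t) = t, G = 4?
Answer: Rational(-290589, 22) ≈ -13209.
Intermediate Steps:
q = 4 (q = Add(-7, Add(Add(3, 4), 4)) = Add(-7, Add(7, 4)) = Add(-7, 11) = 4)
Function('Y')(n) = Add(-3, Mul(Rational(4, 5), n), Mul(Rational(4, 5), Pow(Add(-5, n), -1))) (Function('Y')(n) = Add(-3, Mul(Rational(1, 5), Mul(4, Add(n, Pow(Add(n, -5), -1))))) = Add(-3, Mul(Rational(1, 5), Mul(4, Add(n, Pow(Add(-5, n), -1))))) = Add(-3, Mul(Rational(1, 5), Add(Mul(4, n), Mul(4, Pow(Add(-5, n), -1))))) = Add(-3, Add(Mul(Rational(4, 5), n), Mul(Rational(4, 5), Pow(Add(-5, n), -1)))) = Add(-3, Mul(Rational(4, 5), n), Mul(Rational(4, 5), Pow(Add(-5, n), -1))))
v = -13278 (v = Add(-6778, -6500) = -13278)
Add(v, Mul(-1, Function('Y')(-83))) = Add(-13278, Mul(-1, Mul(Rational(1, 5), Pow(Add(-5, -83), -1), Add(79, Mul(-35, -83), Mul(4, Pow(-83, 2)))))) = Add(-13278, Mul(-1, Mul(Rational(1, 5), Pow(-88, -1), Add(79, 2905, Mul(4, 6889))))) = Add(-13278, Mul(-1, Mul(Rational(1, 5), Rational(-1, 88), Add(79, 2905, 27556)))) = Add(-13278, Mul(-1, Mul(Rational(1, 5), Rational(-1, 88), 30540))) = Add(-13278, Mul(-1, Rational(-1527, 22))) = Add(-13278, Rational(1527, 22)) = Rational(-290589, 22)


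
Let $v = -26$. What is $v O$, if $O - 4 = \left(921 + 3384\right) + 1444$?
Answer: $-149578$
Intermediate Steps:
$O = 5753$ ($O = 4 + \left(\left(921 + 3384\right) + 1444\right) = 4 + \left(4305 + 1444\right) = 4 + 5749 = 5753$)
$v O = \left(-26\right) 5753 = -149578$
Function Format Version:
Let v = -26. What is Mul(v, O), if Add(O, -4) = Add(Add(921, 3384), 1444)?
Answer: -149578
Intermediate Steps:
O = 5753 (O = Add(4, Add(Add(921, 3384), 1444)) = Add(4, Add(4305, 1444)) = Add(4, 5749) = 5753)
Mul(v, O) = Mul(-26, 5753) = -149578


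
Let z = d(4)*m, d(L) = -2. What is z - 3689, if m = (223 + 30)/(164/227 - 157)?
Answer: -11886583/3225 ≈ -3685.8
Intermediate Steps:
m = -5221/3225 (m = 253/(164*(1/227) - 157) = 253/(164/227 - 157) = 253/(-35475/227) = 253*(-227/35475) = -5221/3225 ≈ -1.6189)
z = 10442/3225 (z = -2*(-5221/3225) = 10442/3225 ≈ 3.2378)
z - 3689 = 10442/3225 - 3689 = -11886583/3225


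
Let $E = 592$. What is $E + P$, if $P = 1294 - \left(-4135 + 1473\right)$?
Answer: $4548$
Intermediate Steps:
$P = 3956$ ($P = 1294 - -2662 = 1294 + 2662 = 3956$)
$E + P = 592 + 3956 = 4548$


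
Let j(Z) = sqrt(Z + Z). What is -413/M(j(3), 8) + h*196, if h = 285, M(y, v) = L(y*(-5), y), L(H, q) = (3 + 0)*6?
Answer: 1005067/18 ≈ 55837.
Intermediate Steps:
j(Z) = sqrt(2)*sqrt(Z) (j(Z) = sqrt(2*Z) = sqrt(2)*sqrt(Z))
L(H, q) = 18 (L(H, q) = 3*6 = 18)
M(y, v) = 18
-413/M(j(3), 8) + h*196 = -413/18 + 285*196 = -413*1/18 + 55860 = -413/18 + 55860 = 1005067/18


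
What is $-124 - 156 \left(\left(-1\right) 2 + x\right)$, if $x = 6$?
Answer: $-748$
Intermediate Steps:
$-124 - 156 \left(\left(-1\right) 2 + x\right) = -124 - 156 \left(\left(-1\right) 2 + 6\right) = -124 - 156 \left(-2 + 6\right) = -124 - 624 = -748$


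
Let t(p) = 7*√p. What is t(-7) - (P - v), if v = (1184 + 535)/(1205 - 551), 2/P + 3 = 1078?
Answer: 615539/234350 + 7*I*√7 ≈ 2.6266 + 18.52*I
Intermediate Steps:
P = 2/1075 (P = 2/(-3 + 1078) = 2/1075 ≈ 0.0018605)
v = 573/218 (v = 1719/654 = 1719*(1/654) = 573/218 ≈ 2.6284)
t(-7) - (P - v) = 7*√(-7) - (2/1075 - 1*573/218) = 7*(I*√7) - (2/1075 - 573/218) = 7*I*√7 - 1*(-615539/234350) = 7*I*√7 + 615539/234350 = 615539/234350 + 7*I*√7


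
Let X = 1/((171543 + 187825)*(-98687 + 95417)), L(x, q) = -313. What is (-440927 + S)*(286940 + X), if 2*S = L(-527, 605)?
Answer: -297460331084803090633/2350266720 ≈ -1.2656e+11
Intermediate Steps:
S = -313/2 (S = (1/2)*(-313) = -313/2 ≈ -156.50)
X = -1/1175133360 (X = 1/(359368*(-3270)) = 1/(-1175133360) = -1/1175133360 ≈ -8.5097e-10)
(-440927 + S)*(286940 + X) = (-440927 - 313/2)*(286940 - 1/1175133360) = -882167/2*337192766318399/1175133360 = -297460331084803090633/2350266720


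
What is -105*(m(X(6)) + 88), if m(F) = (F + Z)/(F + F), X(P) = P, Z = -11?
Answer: -36785/4 ≈ -9196.3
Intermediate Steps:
m(F) = (-11 + F)/(2*F) (m(F) = (F - 11)/(F + F) = (-11 + F)/((2*F)) = (-11 + F)*(1/(2*F)) = (-11 + F)/(2*F))
-105*(m(X(6)) + 88) = -105*((½)*(-11 + 6)/6 + 88) = -105*((½)*(⅙)*(-5) + 88) = -105*(-5/12 + 88) = -105*1051/12 = -36785/4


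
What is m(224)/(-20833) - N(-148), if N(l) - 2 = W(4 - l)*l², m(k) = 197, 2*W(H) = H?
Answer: -34680820295/20833 ≈ -1.6647e+6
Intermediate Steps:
W(H) = H/2
N(l) = 2 + l²*(2 - l/2) (N(l) = 2 + ((4 - l)/2)*l² = 2 + (2 - l/2)*l² = 2 + l²*(2 - l/2))
m(224)/(-20833) - N(-148) = 197/(-20833) - (2 + (½)*(-148)²*(4 - 1*(-148))) = 197*(-1/20833) - (2 + (½)*21904*(4 + 148)) = -197/20833 - (2 + (½)*21904*152) = -197/20833 - (2 + 1664704) = -197/20833 - 1*1664706 = -197/20833 - 1664706 = -34680820295/20833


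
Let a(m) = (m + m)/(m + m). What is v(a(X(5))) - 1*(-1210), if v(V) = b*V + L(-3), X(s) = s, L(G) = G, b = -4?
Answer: 1203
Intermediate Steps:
a(m) = 1 (a(m) = (2*m)/((2*m)) = (2*m)*(1/(2*m)) = 1)
v(V) = -3 - 4*V (v(V) = -4*V - 3 = -3 - 4*V)
v(a(X(5))) - 1*(-1210) = (-3 - 4*1) - 1*(-1210) = (-3 - 4) + 1210 = -7 + 1210 = 1203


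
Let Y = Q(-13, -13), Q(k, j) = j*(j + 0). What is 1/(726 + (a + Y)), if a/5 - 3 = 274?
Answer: 1/2280 ≈ 0.00043860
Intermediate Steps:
a = 1385 (a = 15 + 5*274 = 15 + 1370 = 1385)
Q(k, j) = j² (Q(k, j) = j*j = j²)
Y = 169 (Y = (-13)² = 169)
1/(726 + (a + Y)) = 1/(726 + (1385 + 169)) = 1/(726 + 1554) = 1/2280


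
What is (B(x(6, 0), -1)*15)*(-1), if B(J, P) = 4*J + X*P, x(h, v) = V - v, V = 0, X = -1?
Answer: -15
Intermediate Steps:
x(h, v) = -v (x(h, v) = 0 - v = -v)
B(J, P) = -P + 4*J (B(J, P) = 4*J - P = -P + 4*J)
(B(x(6, 0), -1)*15)*(-1) = ((-1*(-1) + 4*(-1*0))*15)*(-1) = ((1 + 4*0)*15)*(-1) = ((1 + 0)*15)*(-1) = (1*15)*(-1) = 15*(-1) = -15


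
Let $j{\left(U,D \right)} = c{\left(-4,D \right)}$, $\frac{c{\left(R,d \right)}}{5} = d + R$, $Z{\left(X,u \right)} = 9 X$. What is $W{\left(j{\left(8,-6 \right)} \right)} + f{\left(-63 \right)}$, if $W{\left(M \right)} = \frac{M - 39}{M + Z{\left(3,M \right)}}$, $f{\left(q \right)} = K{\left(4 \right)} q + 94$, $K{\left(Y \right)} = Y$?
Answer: $- \frac{3545}{23} \approx -154.13$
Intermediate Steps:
$c{\left(R,d \right)} = 5 R + 5 d$ ($c{\left(R,d \right)} = 5 \left(d + R\right) = 5 \left(R + d\right) = 5 R + 5 d$)
$j{\left(U,D \right)} = -20 + 5 D$ ($j{\left(U,D \right)} = 5 \left(-4\right) + 5 D = -20 + 5 D$)
$f{\left(q \right)} = 94 + 4 q$ ($f{\left(q \right)} = 4 q + 94 = 94 + 4 q$)
$W{\left(M \right)} = \frac{-39 + M}{27 + M}$ ($W{\left(M \right)} = \frac{M - 39}{M + 9 \cdot 3} = \frac{-39 + M}{M + 27} = \frac{-39 + M}{27 + M}$)
$W{\left(j{\left(8,-6 \right)} \right)} + f{\left(-63 \right)} = \frac{-39 + \left(-20 + 5 \left(-6\right)\right)}{27 + \left(-20 + 5 \left(-6\right)\right)} + \left(94 + 4 \left(-63\right)\right) = \frac{-39 - 50}{27 - 50} + \left(94 - 252\right) = \frac{-39 - 50}{27 - 50} - 158 = \frac{1}{-23} \left(-89\right) - 158 = \left(- \frac{1}{23}\right) \left(-89\right) - 158 = \frac{89}{23} - 158 = - \frac{3545}{23}$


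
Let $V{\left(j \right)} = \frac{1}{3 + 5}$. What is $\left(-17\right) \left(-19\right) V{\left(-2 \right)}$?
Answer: $\frac{323}{8} \approx 40.375$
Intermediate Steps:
$V{\left(j \right)} = \frac{1}{8}$
$\left(-17\right) \left(-19\right) V{\left(-2 \right)} = \left(-17\right) \left(-19\right) \frac{1}{8} = 323 \cdot \frac{1}{8} = \frac{323}{8}$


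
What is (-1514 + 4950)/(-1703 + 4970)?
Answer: 3436/3267 ≈ 1.0517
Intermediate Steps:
(-1514 + 4950)/(-1703 + 4970) = 3436/3267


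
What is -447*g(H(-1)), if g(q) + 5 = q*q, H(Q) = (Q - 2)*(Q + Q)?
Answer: -13857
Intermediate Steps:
H(Q) = 2*Q*(-2 + Q) (H(Q) = (-2 + Q)*(2*Q) = 2*Q*(-2 + Q))
g(q) = -5 + q² (g(q) = -5 + q*q = -5 + q²)
-447*g(H(-1)) = -447*(-5 + (2*(-1)*(-2 - 1))²) = -447*(-5 + (2*(-1)*(-3))²) = -447*(-5 + 6²) = -447*(-5 + 36) = -447*31 = -13857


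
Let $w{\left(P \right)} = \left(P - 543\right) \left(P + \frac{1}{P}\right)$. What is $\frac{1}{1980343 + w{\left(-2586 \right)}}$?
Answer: $\frac{862}{8682010737} \approx 9.9286 \cdot 10^{-8}$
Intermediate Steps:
$w{\left(P \right)} = \left(-543 + P\right) \left(P + \frac{1}{P}\right)$
$\frac{1}{1980343 + w{\left(-2586 \right)}} = \frac{1}{1980343 + \left(1 + \left(-2586\right)^{2} - -1404198 - \frac{543}{-2586}\right)} = \frac{1}{1980343 + \left(1 + 6687396 + 1404198 - - \frac{181}{862}\right)} = \frac{1}{1980343 + \left(1 + 6687396 + 1404198 + \frac{181}{862}\right)} = \frac{1}{1980343 + \frac{6974955071}{862}} = \frac{1}{\frac{8682010737}{862}} = \frac{862}{8682010737}$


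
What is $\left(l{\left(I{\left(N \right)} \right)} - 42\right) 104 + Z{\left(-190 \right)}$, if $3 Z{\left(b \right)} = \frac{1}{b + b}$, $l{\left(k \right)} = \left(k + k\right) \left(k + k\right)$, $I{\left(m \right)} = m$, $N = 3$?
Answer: $- \frac{711361}{1140} \approx -624.0$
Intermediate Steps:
$l{\left(k \right)} = 4 k^{2}$ ($l{\left(k \right)} = 2 k 2 k = 4 k^{2}$)
$Z{\left(b \right)} = \frac{1}{6 b}$ ($Z{\left(b \right)} = \frac{1}{3 \left(b + b\right)} = \frac{1}{3 \cdot 2 b} = \frac{\frac{1}{2} \frac{1}{b}}{3} = \frac{1}{6 b}$)
$\left(l{\left(I{\left(N \right)} \right)} - 42\right) 104 + Z{\left(-190 \right)} = \left(4 \cdot 3^{2} - 42\right) 104 + \frac{1}{6 \left(-190\right)} = \left(4 \cdot 9 - 42\right) 104 + \frac{1}{6} \left(- \frac{1}{190}\right) = \left(36 - 42\right) 104 - \frac{1}{1140} = \left(-6\right) 104 - \frac{1}{1140} = -624 - \frac{1}{1140} = - \frac{711361}{1140}$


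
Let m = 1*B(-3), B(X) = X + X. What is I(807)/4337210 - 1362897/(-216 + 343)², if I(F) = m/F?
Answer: -795052431912394/9408928682105 ≈ -84.500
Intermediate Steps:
B(X) = 2*X
m = -6 (m = 1*(2*(-3)) = 1*(-6) = -6)
I(F) = -6/F
I(807)/4337210 - 1362897/(-216 + 343)² = -6/807/4337210 - 1362897/(-216 + 343)² = -6*1/807*(1/4337210) - 1362897/(127²) = -2/269*1/4337210 - 1362897/16129 = -1/583354745 - 1362897*1/16129 = -1/583354745 - 1362897/16129 = -795052431912394/9408928682105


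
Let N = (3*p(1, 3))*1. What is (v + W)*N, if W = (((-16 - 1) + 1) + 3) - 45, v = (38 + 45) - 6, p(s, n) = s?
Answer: 57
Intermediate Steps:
v = 77 (v = 83 - 6 = 77)
N = 3 (N = (3*1)*1 = 3*1 = 3)
W = -58 (W = ((-17 + 1) + 3) - 45 = (-16 + 3) - 45 = -13 - 45 = -58)
(v + W)*N = (77 - 58)*3 = 19*3 = 57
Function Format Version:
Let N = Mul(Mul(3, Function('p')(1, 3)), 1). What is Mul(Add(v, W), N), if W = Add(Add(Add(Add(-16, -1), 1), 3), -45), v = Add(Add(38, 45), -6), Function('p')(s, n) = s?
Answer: 57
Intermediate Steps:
v = 77 (v = Add(83, -6) = 77)
N = 3 (N = Mul(Mul(3, 1), 1) = Mul(3, 1) = 3)
W = -58 (W = Add(Add(Add(-17, 1), 3), -45) = Add(Add(-16, 3), -45) = Add(-13, -45) = -58)
Mul(Add(v, W), N) = Mul(Add(77, -58), 3) = Mul(19, 3) = 57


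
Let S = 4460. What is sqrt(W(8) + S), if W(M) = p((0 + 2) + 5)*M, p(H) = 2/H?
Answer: 2*sqrt(54663)/7 ≈ 66.800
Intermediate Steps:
W(M) = 2*M/7 (W(M) = (2/((0 + 2) + 5))*M = (2/(2 + 5))*M = (2/7)*M = (2*(1/7))*M = 2*M/7)
sqrt(W(8) + S) = sqrt((2/7)*8 + 4460) = sqrt(16/7 + 4460) = sqrt(31236/7) = 2*sqrt(54663)/7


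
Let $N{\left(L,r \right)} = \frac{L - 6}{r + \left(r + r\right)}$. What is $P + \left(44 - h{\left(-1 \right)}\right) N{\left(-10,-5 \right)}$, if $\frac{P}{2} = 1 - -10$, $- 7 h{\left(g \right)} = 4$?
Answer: $\frac{2434}{35} \approx 69.543$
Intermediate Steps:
$h{\left(g \right)} = - \frac{4}{7}$ ($h{\left(g \right)} = \left(- \frac{1}{7}\right) 4 = - \frac{4}{7}$)
$N{\left(L,r \right)} = \frac{-6 + L}{3 r}$ ($N{\left(L,r \right)} = \frac{-6 + L}{r + 2 r} = \frac{-6 + L}{3 r}$)
$P = 22$ ($P = 2 \left(1 - -10\right) = 2 \left(1 + 10\right) = 2 \cdot 11 = 22$)
$P + \left(44 - h{\left(-1 \right)}\right) N{\left(-10,-5 \right)} = 22 + \left(44 - - \frac{4}{7}\right) \frac{-6 - 10}{3 \left(-5\right)} = 22 + \left(44 + \frac{4}{7}\right) \frac{1}{3} \left(- \frac{1}{5}\right) \left(-16\right) = 22 + \frac{312}{7} \cdot \frac{16}{15} = 22 + \frac{1664}{35} = \frac{2434}{35}$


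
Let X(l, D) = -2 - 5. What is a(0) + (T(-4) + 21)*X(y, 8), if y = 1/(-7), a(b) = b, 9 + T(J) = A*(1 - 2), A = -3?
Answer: -105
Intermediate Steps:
T(J) = -6 (T(J) = -9 - 3*(1 - 2) = -9 - 3*(-1) = -9 + 3 = -6)
y = -⅐ ≈ -0.14286
X(l, D) = -7
a(0) + (T(-4) + 21)*X(y, 8) = 0 + (-6 + 21)*(-7) = 0 + 15*(-7) = 0 - 105 = -105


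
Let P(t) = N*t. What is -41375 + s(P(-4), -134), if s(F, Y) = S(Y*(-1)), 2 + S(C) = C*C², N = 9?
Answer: 2364727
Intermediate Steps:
P(t) = 9*t
S(C) = -2 + C³ (S(C) = -2 + C*C² = -2 + C³)
s(F, Y) = -2 - Y³ (s(F, Y) = -2 + (Y*(-1))³ = -2 + (-Y)³ = -2 - Y³)
-41375 + s(P(-4), -134) = -41375 + (-2 - 1*(-134)³) = -41375 + (-2 - 1*(-2406104)) = -41375 + (-2 + 2406104) = -41375 + 2406102 = 2364727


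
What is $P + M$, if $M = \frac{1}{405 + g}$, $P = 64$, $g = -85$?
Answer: $\frac{20481}{320} \approx 64.003$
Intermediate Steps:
$M = \frac{1}{320}$ ($M = \frac{1}{405 - 85} = \frac{1}{320} \approx 0.003125$)
$P + M = 64 + \frac{1}{320} = \frac{20481}{320}$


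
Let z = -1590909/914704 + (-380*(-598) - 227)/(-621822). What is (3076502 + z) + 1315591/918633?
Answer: 267913476872650597582511/87083816429221584 ≈ 3.0765e+6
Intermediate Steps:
z = -199485319225/94797178448 (z = -1590909*1/914704 + (227240 - 227)*(-1/621822) = -1590909/914704 + 227013*(-1/621822) = -1590909/914704 - 75671/207274 = -199485319225/94797178448 ≈ -2.1043)
(3076502 + z) + 1315591/918633 = (3076502 - 199485319225/94797178448) + 1315591/918633 = 291643509604309671/94797178448 + 1315591*(1/918633) = 291643509604309671/94797178448 + 1315591/918633 = 267913476872650597582511/87083816429221584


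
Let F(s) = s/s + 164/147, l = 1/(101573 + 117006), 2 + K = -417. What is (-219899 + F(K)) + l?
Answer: -7065531639371/32131113 ≈ -2.1990e+5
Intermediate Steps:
K = -419 (K = -2 - 417 = -419)
l = 1/218579 ≈ 4.5750e-6
F(s) = 311/147 (F(s) = 1 + 164*(1/147) = 1 + 164/147 = 311/147)
(-219899 + F(K)) + l = (-219899 + 311/147) + 1/218579 = -32324842/147 + 1/218579 = -7065531639371/32131113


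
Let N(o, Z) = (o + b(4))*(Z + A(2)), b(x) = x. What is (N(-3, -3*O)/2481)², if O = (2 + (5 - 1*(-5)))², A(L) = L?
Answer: 184900/6155361 ≈ 0.030039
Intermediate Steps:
O = 144 (O = (2 + (5 + 5))² = (2 + 10)² = 12² = 144)
N(o, Z) = (2 + Z)*(4 + o) (N(o, Z) = (o + 4)*(Z + 2) = (4 + o)*(2 + Z) = (2 + Z)*(4 + o))
(N(-3, -3*O)/2481)² = ((8 + 2*(-3) + 4*(-3*144) - 3*144*(-3))/2481)² = ((8 - 6 + 4*(-432) - 432*(-3))*(1/2481))² = ((8 - 6 - 1728 + 1296)*(1/2481))² = (-430*1/2481)² = (-430/2481)² = 184900/6155361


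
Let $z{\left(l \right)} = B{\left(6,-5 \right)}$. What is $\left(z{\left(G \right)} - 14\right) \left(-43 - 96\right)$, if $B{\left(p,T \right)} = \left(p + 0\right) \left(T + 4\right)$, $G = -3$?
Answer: $2780$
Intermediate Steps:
$B{\left(p,T \right)} = p \left(4 + T\right)$
$z{\left(l \right)} = -6$ ($z{\left(l \right)} = 6 \left(4 - 5\right) = 6 \left(-1\right) = -6$)
$\left(z{\left(G \right)} - 14\right) \left(-43 - 96\right) = \left(-6 - 14\right) \left(-43 - 96\right) = \left(-6 - 14\right) \left(-139\right) = \left(-20\right) \left(-139\right) = 2780$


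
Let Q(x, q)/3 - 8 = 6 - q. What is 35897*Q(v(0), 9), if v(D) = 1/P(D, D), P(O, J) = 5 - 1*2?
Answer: 538455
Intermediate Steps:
P(O, J) = 3 (P(O, J) = 5 - 2 = 3)
v(D) = ⅓ (v(D) = 1/3 = ⅓)
Q(x, q) = 42 - 3*q (Q(x, q) = 24 + 3*(6 - q) = 24 + (18 - 3*q) = 42 - 3*q)
35897*Q(v(0), 9) = 35897*(42 - 3*9) = 35897*(42 - 27) = 35897*15 = 538455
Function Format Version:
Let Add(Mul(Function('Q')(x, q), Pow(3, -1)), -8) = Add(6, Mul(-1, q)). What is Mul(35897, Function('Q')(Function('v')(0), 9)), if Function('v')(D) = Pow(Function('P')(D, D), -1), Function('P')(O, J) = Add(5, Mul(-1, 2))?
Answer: 538455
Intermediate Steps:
Function('P')(O, J) = 3 (Function('P')(O, J) = Add(5, -2) = 3)
Function('v')(D) = Rational(1, 3) (Function('v')(D) = Pow(3, -1) = Rational(1, 3))
Function('Q')(x, q) = Add(42, Mul(-3, q)) (Function('Q')(x, q) = Add(24, Mul(3, Add(6, Mul(-1, q)))) = Add(24, Add(18, Mul(-3, q))) = Add(42, Mul(-3, q)))
Mul(35897, Function('Q')(Function('v')(0), 9)) = Mul(35897, Add(42, Mul(-3, 9))) = Mul(35897, Add(42, -27)) = Mul(35897, 15) = 538455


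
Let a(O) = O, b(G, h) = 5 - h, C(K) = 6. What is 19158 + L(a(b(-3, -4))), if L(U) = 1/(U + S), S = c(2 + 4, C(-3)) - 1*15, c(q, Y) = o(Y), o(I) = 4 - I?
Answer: 153263/8 ≈ 19158.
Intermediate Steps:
c(q, Y) = 4 - Y
S = -17 (S = (4 - 1*6) - 1*15 = (4 - 6) - 15 = -2 - 15 = -17)
L(U) = 1/(-17 + U) (L(U) = 1/(U - 17) = 1/(-17 + U))
19158 + L(a(b(-3, -4))) = 19158 + 1/(-17 + (5 - 1*(-4))) = 19158 + 1/(-17 + (5 + 4)) = 19158 + 1/(-17 + 9) = 19158 + 1/(-8) = 19158 - ⅛ = 153263/8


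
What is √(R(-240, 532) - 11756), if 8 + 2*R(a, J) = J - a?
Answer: 11*I*√94 ≈ 106.65*I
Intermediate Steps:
R(a, J) = -4 + J/2 - a/2 (R(a, J) = -4 + (J - a)/2 = -4 + (J/2 - a/2) = -4 + J/2 - a/2)
√(R(-240, 532) - 11756) = √((-4 + (½)*532 - ½*(-240)) - 11756) = √((-4 + 266 + 120) - 11756) = √(382 - 11756) = √(-11374) = 11*I*√94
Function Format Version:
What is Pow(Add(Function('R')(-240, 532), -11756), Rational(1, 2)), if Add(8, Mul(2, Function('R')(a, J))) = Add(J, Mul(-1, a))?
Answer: Mul(11, I, Pow(94, Rational(1, 2))) ≈ Mul(106.65, I)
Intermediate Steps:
Function('R')(a, J) = Add(-4, Mul(Rational(1, 2), J), Mul(Rational(-1, 2), a)) (Function('R')(a, J) = Add(-4, Mul(Rational(1, 2), Add(J, Mul(-1, a)))) = Add(-4, Add(Mul(Rational(1, 2), J), Mul(Rational(-1, 2), a))) = Add(-4, Mul(Rational(1, 2), J), Mul(Rational(-1, 2), a)))
Pow(Add(Function('R')(-240, 532), -11756), Rational(1, 2)) = Pow(Add(Add(-4, Mul(Rational(1, 2), 532), Mul(Rational(-1, 2), -240)), -11756), Rational(1, 2)) = Pow(Add(Add(-4, 266, 120), -11756), Rational(1, 2)) = Pow(Add(382, -11756), Rational(1, 2)) = Pow(-11374, Rational(1, 2)) = Mul(11, I, Pow(94, Rational(1, 2)))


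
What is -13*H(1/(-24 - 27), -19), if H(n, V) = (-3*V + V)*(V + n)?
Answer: 479180/51 ≈ 9395.7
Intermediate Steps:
H(n, V) = -2*V*(V + n) (H(n, V) = (-2*V)*(V + n) = -2*V*(V + n))
-13*H(1/(-24 - 27), -19) = -(-26)*(-19)*(-19 + 1/(-24 - 27)) = -(-26)*(-19)*(-19 + 1/(-51)) = -(-26)*(-19)*(-19 - 1/51) = -(-26)*(-19)*(-970)/51 = -13*(-36860/51) = 479180/51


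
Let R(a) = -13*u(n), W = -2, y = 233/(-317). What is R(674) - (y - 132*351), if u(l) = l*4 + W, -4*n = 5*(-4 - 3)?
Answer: 14551484/317 ≈ 45904.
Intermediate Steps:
y = -233/317 (y = 233*(-1/317) = -233/317 ≈ -0.73502)
n = 35/4 (n = -5*(-4 - 3)/4 = -5*(-7)/4 = -¼*(-35) = 35/4 ≈ 8.7500)
u(l) = -2 + 4*l (u(l) = l*4 - 2 = 4*l - 2 = -2 + 4*l)
R(a) = -429 (R(a) = -13*(-2 + 4*(35/4)) = -13*(-2 + 35) = -13*33 = -429)
R(674) - (y - 132*351) = -429 - (-233/317 - 132*351) = -429 - (-233/317 - 46332) = -429 - 1*(-14687477/317) = -429 + 14687477/317 = 14551484/317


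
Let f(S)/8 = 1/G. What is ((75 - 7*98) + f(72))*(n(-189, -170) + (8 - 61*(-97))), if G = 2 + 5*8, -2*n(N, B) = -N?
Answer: -49858549/14 ≈ -3.5613e+6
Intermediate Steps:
n(N, B) = N/2 (n(N, B) = -(-1)*N/2 = N/2)
G = 42 (G = 2 + 40 = 42)
f(S) = 4/21 (f(S) = 8/42 = 8*(1/42) = 4/21)
((75 - 7*98) + f(72))*(n(-189, -170) + (8 - 61*(-97))) = ((75 - 7*98) + 4/21)*((½)*(-189) + (8 - 61*(-97))) = ((75 - 686) + 4/21)*(-189/2 + (8 + 5917)) = (-611 + 4/21)*(-189/2 + 5925) = -12827/21*11661/2 = -49858549/14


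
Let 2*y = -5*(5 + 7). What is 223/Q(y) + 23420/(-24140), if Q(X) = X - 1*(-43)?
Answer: 253938/15691 ≈ 16.184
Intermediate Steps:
y = -30 (y = (-5*(5 + 7))/2 = (-5*12)/2 = (1/2)*(-60) = -30)
Q(X) = 43 + X (Q(X) = X + 43 = 43 + X)
223/Q(y) + 23420/(-24140) = 223/(43 - 30) + 23420/(-24140) = 223/13 + 23420*(-1/24140) = 223*(1/13) - 1171/1207 = 223/13 - 1171/1207 = 253938/15691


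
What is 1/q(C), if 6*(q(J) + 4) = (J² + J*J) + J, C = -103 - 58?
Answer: 2/17219 ≈ 0.00011615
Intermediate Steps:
C = -161
q(J) = -4 + J²/3 + J/6 (q(J) = -4 + ((J² + J*J) + J)/6 = -4 + ((J² + J²) + J)/6 = -4 + (2*J² + J)/6 = -4 + (J + 2*J²)/6 = -4 + (J²/3 + J/6) = -4 + J²/3 + J/6)
1/q(C) = 1/(-4 + (⅓)*(-161)² + (⅙)*(-161)) = 1/(-4 + (⅓)*25921 - 161/6) = 1/(-4 + 25921/3 - 161/6) = 1/(17219/2) = 2/17219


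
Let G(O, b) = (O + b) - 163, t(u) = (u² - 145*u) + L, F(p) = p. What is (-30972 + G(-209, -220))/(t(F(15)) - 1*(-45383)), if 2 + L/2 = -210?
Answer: -31564/43009 ≈ -0.73389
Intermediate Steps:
L = -424 (L = -4 + 2*(-210) = -4 - 420 = -424)
t(u) = -424 + u² - 145*u (t(u) = (u² - 145*u) - 424 = -424 + u² - 145*u)
G(O, b) = -163 + O + b
(-30972 + G(-209, -220))/(t(F(15)) - 1*(-45383)) = (-30972 + (-163 - 209 - 220))/((-424 + 15² - 145*15) - 1*(-45383)) = (-30972 - 592)/((-424 + 225 - 2175) + 45383) = -31564/(-2374 + 45383) = -31564/43009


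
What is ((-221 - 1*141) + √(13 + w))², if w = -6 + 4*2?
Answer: (362 - √15)² ≈ 1.2826e+5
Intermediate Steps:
w = 2 (w = -6 + 8 = 2)
((-221 - 1*141) + √(13 + w))² = ((-221 - 1*141) + √(13 + 2))² = ((-221 - 141) + √15)² = (-362 + √15)²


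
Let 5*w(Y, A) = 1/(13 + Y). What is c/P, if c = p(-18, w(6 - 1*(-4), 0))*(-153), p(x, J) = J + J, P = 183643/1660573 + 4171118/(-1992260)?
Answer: 489052033084/364476740413 ≈ 1.3418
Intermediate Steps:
P = -3280290663717/1654146582490 (P = 183643*(1/1660573) + 4171118*(-1/1992260) = 183643/1660573 - 2085559/996130 = -3280290663717/1654146582490 ≈ -1.9831)
w(Y, A) = 1/(5*(13 + Y))
p(x, J) = 2*J
c = -306/115 (c = (2*(1/(5*(13 + (6 - 1*(-4))))))*(-153) = (2*(1/(5*(13 + (6 + 4)))))*(-153) = (2*(1/(5*(13 + 10))))*(-153) = (2*((⅕)/23))*(-153) = (2*((⅕)*(1/23)))*(-153) = (2*(1/115))*(-153) = (2/115)*(-153) = -306/115 ≈ -2.6609)
c/P = -306/(115*(-3280290663717/1654146582490)) = -306/115*(-1654146582490/3280290663717) = 489052033084/364476740413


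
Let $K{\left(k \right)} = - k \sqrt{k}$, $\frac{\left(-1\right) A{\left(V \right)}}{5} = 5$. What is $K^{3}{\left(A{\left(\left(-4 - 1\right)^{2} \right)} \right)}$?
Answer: $- 1953125 i \approx - 1.9531 \cdot 10^{6} i$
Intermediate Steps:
$A{\left(V \right)} = -25$ ($A{\left(V \right)} = \left(-5\right) 5 = -25$)
$K{\left(k \right)} = - k^{\frac{3}{2}}$
$K^{3}{\left(A{\left(\left(-4 - 1\right)^{2} \right)} \right)} = \left(- \left(-25\right)^{\frac{3}{2}}\right)^{3} = \left(- \left(-125\right) i\right)^{3} = \left(125 i\right)^{3} = - 1953125 i$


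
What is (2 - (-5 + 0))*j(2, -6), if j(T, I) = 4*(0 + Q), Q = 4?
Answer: 112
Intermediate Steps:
j(T, I) = 16 (j(T, I) = 4*(0 + 4) = 4*4 = 16)
(2 - (-5 + 0))*j(2, -6) = (2 - (-5 + 0))*16 = (2 - 1*(-5))*16 = (2 + 5)*16 = 7*16 = 112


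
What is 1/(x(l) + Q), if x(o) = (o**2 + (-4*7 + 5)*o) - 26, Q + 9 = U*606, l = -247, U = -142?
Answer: -1/19397 ≈ -5.1554e-5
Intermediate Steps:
Q = -86061 (Q = -9 - 142*606 = -9 - 86052 = -86061)
x(o) = -26 + o**2 - 23*o (x(o) = (o**2 + (-28 + 5)*o) - 26 = (o**2 - 23*o) - 26 = -26 + o**2 - 23*o)
1/(x(l) + Q) = 1/((-26 + (-247)**2 - 23*(-247)) - 86061) = 1/((-26 + 61009 + 5681) - 86061) = 1/(66664 - 86061) = 1/(-19397) = -1/19397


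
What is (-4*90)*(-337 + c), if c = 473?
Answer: -48960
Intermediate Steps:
(-4*90)*(-337 + c) = (-4*90)*(-337 + 473) = -360*136 = -48960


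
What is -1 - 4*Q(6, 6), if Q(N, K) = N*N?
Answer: -145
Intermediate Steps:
Q(N, K) = N²
-1 - 4*Q(6, 6) = -1 - 4*6² = -1 - 4*36 = -1 - 144 = -145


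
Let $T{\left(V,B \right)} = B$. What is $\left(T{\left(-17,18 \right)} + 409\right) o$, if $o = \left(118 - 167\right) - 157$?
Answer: $-87962$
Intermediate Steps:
$o = -206$ ($o = -49 - 157 = -206$)
$\left(T{\left(-17,18 \right)} + 409\right) o = \left(18 + 409\right) \left(-206\right) = 427 \left(-206\right) = -87962$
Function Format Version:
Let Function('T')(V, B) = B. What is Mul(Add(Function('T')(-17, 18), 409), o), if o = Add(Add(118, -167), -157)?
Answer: -87962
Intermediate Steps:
o = -206 (o = Add(-49, -157) = -206)
Mul(Add(Function('T')(-17, 18), 409), o) = Mul(Add(18, 409), -206) = Mul(427, -206) = -87962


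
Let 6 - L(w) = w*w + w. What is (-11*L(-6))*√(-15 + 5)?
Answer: 264*I*√10 ≈ 834.84*I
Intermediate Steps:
L(w) = 6 - w - w² (L(w) = 6 - (w*w + w) = 6 - (w² + w) = 6 - (w + w²) = 6 + (-w - w²) = 6 - w - w²)
(-11*L(-6))*√(-15 + 5) = (-11*(6 - 1*(-6) - 1*(-6)²))*√(-15 + 5) = (-11*(6 + 6 - 1*36))*√(-10) = (-11*(6 + 6 - 36))*(I*√10) = (-11*(-24))*(I*√10) = 264*(I*√10) = 264*I*√10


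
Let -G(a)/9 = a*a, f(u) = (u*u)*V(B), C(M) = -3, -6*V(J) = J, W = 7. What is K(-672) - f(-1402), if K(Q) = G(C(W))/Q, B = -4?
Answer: -880590511/672 ≈ -1.3104e+6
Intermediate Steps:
V(J) = -J/6
f(u) = 2*u²/3 (f(u) = (u*u)*(-⅙*(-4)) = u²*(⅔) = 2*u²/3)
G(a) = -9*a² (G(a) = -9*a*a = -9*a²)
K(Q) = -81/Q (K(Q) = (-9*(-3)²)/Q = (-9*9)/Q = -81/Q)
K(-672) - f(-1402) = -81/(-672) - 2*(-1402)²/3 = -81*(-1/672) - 2*1965604/3 = 27/224 - 1*3931208/3 = 27/224 - 3931208/3 = -880590511/672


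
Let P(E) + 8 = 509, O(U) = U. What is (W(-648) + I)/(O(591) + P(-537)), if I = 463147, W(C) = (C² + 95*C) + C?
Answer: 820843/1092 ≈ 751.69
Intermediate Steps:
W(C) = C² + 96*C
P(E) = 501 (P(E) = -8 + 509 = 501)
(W(-648) + I)/(O(591) + P(-537)) = (-648*(96 - 648) + 463147)/(591 + 501) = (-648*(-552) + 463147)/1092 = (357696 + 463147)*(1/1092) = 820843*(1/1092) = 820843/1092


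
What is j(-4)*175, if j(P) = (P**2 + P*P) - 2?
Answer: 5250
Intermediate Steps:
j(P) = -2 + 2*P**2 (j(P) = (P**2 + P**2) - 2 = 2*P**2 - 2 = -2 + 2*P**2)
j(-4)*175 = (-2 + 2*(-4)**2)*175 = (-2 + 2*16)*175 = (-2 + 32)*175 = 30*175 = 5250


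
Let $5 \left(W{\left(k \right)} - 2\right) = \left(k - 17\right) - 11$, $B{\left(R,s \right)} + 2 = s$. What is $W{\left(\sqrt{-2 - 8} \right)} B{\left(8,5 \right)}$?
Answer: $- \frac{54}{5} + \frac{3 i \sqrt{10}}{5} \approx -10.8 + 1.8974 i$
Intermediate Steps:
$B{\left(R,s \right)} = -2 + s$
$W{\left(k \right)} = - \frac{18}{5} + \frac{k}{5}$ ($W{\left(k \right)} = 2 + \frac{\left(k - 17\right) - 11}{5} = 2 + \frac{\left(-17 + k\right) - 11}{5} = 2 + \frac{-28 + k}{5} = 2 + \left(- \frac{28}{5} + \frac{k}{5}\right) = - \frac{18}{5} + \frac{k}{5}$)
$W{\left(\sqrt{-2 - 8} \right)} B{\left(8,5 \right)} = \left(- \frac{18}{5} + \frac{\sqrt{-2 - 8}}{5}\right) \left(-2 + 5\right) = \left(- \frac{18}{5} + \frac{\sqrt{-10}}{5}\right) 3 = \left(- \frac{18}{5} + \frac{i \sqrt{10}}{5}\right) 3 = - \frac{54}{5} + \frac{3 i \sqrt{10}}{5}$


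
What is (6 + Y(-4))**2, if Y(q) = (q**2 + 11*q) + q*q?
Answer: 36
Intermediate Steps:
Y(q) = 2*q**2 + 11*q (Y(q) = (q**2 + 11*q) + q**2 = 2*q**2 + 11*q)
(6 + Y(-4))**2 = (6 - 4*(11 + 2*(-4)))**2 = (6 - 4*(11 - 8))**2 = (6 - 4*3)**2 = (6 - 12)**2 = (-6)**2 = 36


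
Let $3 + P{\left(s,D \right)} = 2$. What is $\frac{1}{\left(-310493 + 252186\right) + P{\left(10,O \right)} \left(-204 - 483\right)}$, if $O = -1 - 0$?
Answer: $- \frac{1}{57620} \approx -1.7355 \cdot 10^{-5}$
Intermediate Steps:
$O = -1$ ($O = -1 + 0 = -1$)
$P{\left(s,D \right)} = -1$ ($P{\left(s,D \right)} = -3 + 2 = -1$)
$\frac{1}{\left(-310493 + 252186\right) + P{\left(10,O \right)} \left(-204 - 483\right)} = \frac{1}{\left(-310493 + 252186\right) - \left(-204 - 483\right)} = \frac{1}{-58307 - \left(-204 - 483\right)} = \frac{1}{-58307 - -687} = \frac{1}{-58307 + 687} = \frac{1}{-57620} = - \frac{1}{57620}$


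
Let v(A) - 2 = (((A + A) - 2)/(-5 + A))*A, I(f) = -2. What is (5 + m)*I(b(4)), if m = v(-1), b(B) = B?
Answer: -38/3 ≈ -12.667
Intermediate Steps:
v(A) = 2 + A*(-2 + 2*A)/(-5 + A) (v(A) = 2 + (((A + A) - 2)/(-5 + A))*A = 2 + ((2*A - 2)/(-5 + A))*A = 2 + ((-2 + 2*A)/(-5 + A))*A = 2 + A*(-2 + 2*A)/(-5 + A))
m = 4/3 (m = 2*(-5 + (-1)²)/(-5 - 1) = 2*(-5 + 1)/(-6) = 2*(-⅙)*(-4) = 4/3 ≈ 1.3333)
(5 + m)*I(b(4)) = (5 + 4/3)*(-2) = (19/3)*(-2) = -38/3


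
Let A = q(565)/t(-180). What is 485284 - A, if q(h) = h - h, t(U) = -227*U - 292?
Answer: 485284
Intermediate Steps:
t(U) = -292 - 227*U
q(h) = 0
A = 0 (A = 0/(-292 - 227*(-180)) = 0/(-292 + 40860) = 0/40568 = 0*(1/40568) = 0)
485284 - A = 485284 - 1*0 = 485284 + 0 = 485284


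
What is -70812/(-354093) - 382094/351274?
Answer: -18403732709/20730610747 ≈ -0.88776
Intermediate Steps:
-70812/(-354093) - 382094/351274 = -70812*(-1/354093) - 382094*1/351274 = 23604/118031 - 191047/175637 = -18403732709/20730610747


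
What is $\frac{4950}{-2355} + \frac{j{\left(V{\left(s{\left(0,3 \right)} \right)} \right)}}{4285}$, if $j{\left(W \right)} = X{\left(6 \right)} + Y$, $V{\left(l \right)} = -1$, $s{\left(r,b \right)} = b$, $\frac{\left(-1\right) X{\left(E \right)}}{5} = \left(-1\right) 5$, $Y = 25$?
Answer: $- \frac{281240}{134549} \approx -2.0902$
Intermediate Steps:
$X{\left(E \right)} = 25$ ($X{\left(E \right)} = - 5 \left(\left(-1\right) 5\right) = \left(-5\right) \left(-5\right) = 25$)
$j{\left(W \right)} = 50$ ($j{\left(W \right)} = 25 + 25 = 50$)
$\frac{4950}{-2355} + \frac{j{\left(V{\left(s{\left(0,3 \right)} \right)} \right)}}{4285} = \frac{4950}{-2355} + \frac{50}{4285} = 4950 \left(- \frac{1}{2355}\right) + 50 \cdot \frac{1}{4285} = - \frac{330}{157} + \frac{10}{857} = - \frac{281240}{134549}$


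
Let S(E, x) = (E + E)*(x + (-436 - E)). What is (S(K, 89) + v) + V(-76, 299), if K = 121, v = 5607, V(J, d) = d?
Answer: -107350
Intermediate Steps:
S(E, x) = 2*E*(-436 + x - E) (S(E, x) = (2*E)*(-436 + x - E) = 2*E*(-436 + x - E))
(S(K, 89) + v) + V(-76, 299) = (2*121*(-436 + 89 - 1*121) + 5607) + 299 = (2*121*(-436 + 89 - 121) + 5607) + 299 = (2*121*(-468) + 5607) + 299 = (-113256 + 5607) + 299 = -107649 + 299 = -107350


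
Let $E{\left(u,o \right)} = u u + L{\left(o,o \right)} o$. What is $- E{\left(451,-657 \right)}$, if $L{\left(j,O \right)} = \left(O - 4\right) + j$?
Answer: $-1069327$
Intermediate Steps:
$L{\left(j,O \right)} = -4 + O + j$ ($L{\left(j,O \right)} = \left(-4 + O\right) + j = -4 + O + j$)
$E{\left(u,o \right)} = u^{2} + o \left(-4 + 2 o\right)$ ($E{\left(u,o \right)} = u u + \left(-4 + o + o\right) o = u^{2} + \left(-4 + 2 o\right) o = u^{2} + o \left(-4 + 2 o\right)$)
$- E{\left(451,-657 \right)} = - (451^{2} + 2 \left(-657\right) \left(-2 - 657\right)) = - (203401 + 2 \left(-657\right) \left(-659\right)) = - (203401 + 865926) = \left(-1\right) 1069327 = -1069327$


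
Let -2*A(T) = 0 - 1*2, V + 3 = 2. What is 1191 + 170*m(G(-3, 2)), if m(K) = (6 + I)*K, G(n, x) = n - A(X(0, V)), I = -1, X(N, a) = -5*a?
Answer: -2209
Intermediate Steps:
V = -1 (V = -3 + 2 = -1)
A(T) = 1 (A(T) = -(0 - 1*2)/2 = -(0 - 2)/2 = -1/2*(-2) = 1)
G(n, x) = -1 + n (G(n, x) = n - 1*1 = n - 1 = -1 + n)
m(K) = 5*K (m(K) = (6 - 1)*K = 5*K)
1191 + 170*m(G(-3, 2)) = 1191 + 170*(5*(-1 - 3)) = 1191 + 170*(5*(-4)) = 1191 + 170*(-20) = 1191 - 3400 = -2209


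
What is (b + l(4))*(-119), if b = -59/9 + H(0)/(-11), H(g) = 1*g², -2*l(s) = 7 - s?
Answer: 17255/18 ≈ 958.61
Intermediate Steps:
l(s) = -7/2 + s/2 (l(s) = -(7 - s)/2 = -7/2 + s/2)
H(g) = g²
b = -59/9 (b = -59/9 + 0²/(-11) = -59*⅑ + 0*(-1/11) = -59/9 + 0 = -59/9 ≈ -6.5556)
(b + l(4))*(-119) = (-59/9 + (-7/2 + (½)*4))*(-119) = (-59/9 + (-7/2 + 2))*(-119) = (-59/9 - 3/2)*(-119) = -145/18*(-119) = 17255/18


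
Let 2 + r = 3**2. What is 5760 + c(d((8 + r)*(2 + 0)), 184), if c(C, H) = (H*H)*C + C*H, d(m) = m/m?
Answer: 39800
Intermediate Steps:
r = 7 (r = -2 + 3**2 = -2 + 9 = 7)
d(m) = 1
c(C, H) = C*H + C*H**2 (c(C, H) = H**2*C + C*H = C*H**2 + C*H = C*H + C*H**2)
5760 + c(d((8 + r)*(2 + 0)), 184) = 5760 + 1*184*(1 + 184) = 5760 + 1*184*185 = 5760 + 34040 = 39800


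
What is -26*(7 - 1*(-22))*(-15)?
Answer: 11310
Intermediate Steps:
-26*(7 - 1*(-22))*(-15) = -26*(7 + 22)*(-15) = -26*29*(-15) = -754*(-15) = 11310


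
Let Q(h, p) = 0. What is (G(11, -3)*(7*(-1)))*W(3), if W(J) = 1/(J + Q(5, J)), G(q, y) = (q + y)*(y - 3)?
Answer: 112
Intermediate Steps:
G(q, y) = (-3 + y)*(q + y) (G(q, y) = (q + y)*(-3 + y) = (-3 + y)*(q + y))
W(J) = 1/J (W(J) = 1/(J + 0) = 1/J)
(G(11, -3)*(7*(-1)))*W(3) = (((-3)² - 3*11 - 3*(-3) + 11*(-3))*(7*(-1)))/3 = ((9 - 33 + 9 - 33)*(-7))*(⅓) = -48*(-7)*(⅓) = 336*(⅓) = 112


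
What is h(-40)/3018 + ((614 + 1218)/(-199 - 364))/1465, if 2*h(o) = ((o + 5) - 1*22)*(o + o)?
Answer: 312500604/414871885 ≈ 0.75325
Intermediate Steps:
h(o) = o*(-17 + o) (h(o) = (((o + 5) - 1*22)*(o + o))/2 = (((5 + o) - 22)*(2*o))/2 = ((-17 + o)*(2*o))/2 = (2*o*(-17 + o))/2 = o*(-17 + o))
h(-40)/3018 + ((614 + 1218)/(-199 - 364))/1465 = -40*(-17 - 40)/3018 + ((614 + 1218)/(-199 - 364))/1465 = -40*(-57)*(1/3018) + (1832/(-563))*(1/1465) = 2280*(1/3018) + (1832*(-1/563))*(1/1465) = 380/503 - 1832/563*1/1465 = 380/503 - 1832/824795 = 312500604/414871885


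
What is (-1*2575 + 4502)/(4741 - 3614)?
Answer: 1927/1127 ≈ 1.7098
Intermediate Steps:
(-1*2575 + 4502)/(4741 - 3614) = (-2575 + 4502)/1127 = 1927*(1/1127) = 1927/1127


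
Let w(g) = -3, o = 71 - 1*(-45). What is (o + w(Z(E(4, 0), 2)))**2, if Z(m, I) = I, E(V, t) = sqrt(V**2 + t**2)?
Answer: 12769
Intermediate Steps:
o = 116 (o = 71 + 45 = 116)
(o + w(Z(E(4, 0), 2)))**2 = (116 - 3)**2 = 113**2 = 12769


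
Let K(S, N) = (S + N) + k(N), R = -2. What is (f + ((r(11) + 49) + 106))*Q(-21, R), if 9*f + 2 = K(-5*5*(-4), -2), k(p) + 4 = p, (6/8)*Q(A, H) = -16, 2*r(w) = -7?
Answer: -10336/3 ≈ -3445.3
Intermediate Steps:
r(w) = -7/2 (r(w) = (½)*(-7) = -7/2)
Q(A, H) = -64/3 (Q(A, H) = (4/3)*(-16) = -64/3)
k(p) = -4 + p
K(S, N) = -4 + S + 2*N (K(S, N) = (S + N) + (-4 + N) = (N + S) + (-4 + N) = -4 + S + 2*N)
f = 10 (f = -2/9 + (-4 - 5*5*(-4) + 2*(-2))/9 = -2/9 + (-4 - 25*(-4) - 4)/9 = -2/9 + (-4 + 100 - 4)/9 = -2/9 + (⅑)*92 = -2/9 + 92/9 = 10)
(f + ((r(11) + 49) + 106))*Q(-21, R) = (10 + ((-7/2 + 49) + 106))*(-64/3) = (10 + (91/2 + 106))*(-64/3) = (10 + 303/2)*(-64/3) = (323/2)*(-64/3) = -10336/3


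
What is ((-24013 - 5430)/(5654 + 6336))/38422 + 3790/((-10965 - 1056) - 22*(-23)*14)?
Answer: -1746121726291/2274376073860 ≈ -0.76774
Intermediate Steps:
((-24013 - 5430)/(5654 + 6336))/38422 + 3790/((-10965 - 1056) - 22*(-23)*14) = -29443/11990*(1/38422) + 3790/(-12021 + 506*14) = -29443*1/11990*(1/38422) + 3790/(-12021 + 7084) = -29443/11990*1/38422 + 3790/(-4937) = -29443/460679780 + 3790*(-1/4937) = -29443/460679780 - 3790/4937 = -1746121726291/2274376073860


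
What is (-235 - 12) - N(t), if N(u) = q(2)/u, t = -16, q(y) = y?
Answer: -1975/8 ≈ -246.88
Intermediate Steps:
N(u) = 2/u
(-235 - 12) - N(t) = (-235 - 12) - 2/(-16) = -247 - 2*(-1)/16 = -247 - 1*(-1/8) = -247 + 1/8 = -1975/8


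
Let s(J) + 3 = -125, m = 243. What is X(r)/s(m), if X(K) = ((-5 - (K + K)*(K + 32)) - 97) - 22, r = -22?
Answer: -79/32 ≈ -2.4688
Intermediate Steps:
s(J) = -128 (s(J) = -3 - 125 = -128)
X(K) = -124 - 2*K*(32 + K) (X(K) = ((-5 - 2*K*(32 + K)) - 97) - 22 = (-102 - 2*K*(32 + K)) - 22 = -124 - 2*K*(32 + K))
X(r)/s(m) = (-124 - 64*(-22) - 2*(-22)²)/(-128) = (-124 + 1408 - 2*484)*(-1/128) = (-124 + 1408 - 968)*(-1/128) = 316*(-1/128) = -79/32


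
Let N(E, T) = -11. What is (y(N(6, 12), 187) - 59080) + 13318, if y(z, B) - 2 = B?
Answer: -45573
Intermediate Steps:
y(z, B) = 2 + B
(y(N(6, 12), 187) - 59080) + 13318 = ((2 + 187) - 59080) + 13318 = (189 - 59080) + 13318 = -58891 + 13318 = -45573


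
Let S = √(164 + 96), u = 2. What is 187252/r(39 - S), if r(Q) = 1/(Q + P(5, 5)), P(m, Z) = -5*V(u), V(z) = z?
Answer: 5430308 - 374504*√65 ≈ 2.4110e+6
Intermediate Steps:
P(m, Z) = -10 (P(m, Z) = -5*2 = -10)
S = 2*√65 (S = √260 = 2*√65 ≈ 16.125)
r(Q) = 1/(-10 + Q) (r(Q) = 1/(Q - 10) = 1/(-10 + Q))
187252/r(39 - S) = 187252/(1/(-10 + (39 - 2*√65))) = 187252/(1/(29 - 2*√65)) = 187252*(29 - 2*√65) = 5430308 - 374504*√65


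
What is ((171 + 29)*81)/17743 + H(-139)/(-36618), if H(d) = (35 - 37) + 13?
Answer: 593016427/649713174 ≈ 0.91274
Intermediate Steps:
H(d) = 11 (H(d) = -2 + 13 = 11)
((171 + 29)*81)/17743 + H(-139)/(-36618) = ((171 + 29)*81)/17743 + 11/(-36618) = (200*81)*(1/17743) + 11*(-1/36618) = 16200*(1/17743) - 11/36618 = 16200/17743 - 11/36618 = 593016427/649713174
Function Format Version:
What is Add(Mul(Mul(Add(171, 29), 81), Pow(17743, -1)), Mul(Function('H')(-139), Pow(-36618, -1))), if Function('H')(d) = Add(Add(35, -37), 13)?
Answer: Rational(593016427, 649713174) ≈ 0.91274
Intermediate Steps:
Function('H')(d) = 11 (Function('H')(d) = Add(-2, 13) = 11)
Add(Mul(Mul(Add(171, 29), 81), Pow(17743, -1)), Mul(Function('H')(-139), Pow(-36618, -1))) = Add(Mul(Mul(Add(171, 29), 81), Pow(17743, -1)), Mul(11, Pow(-36618, -1))) = Add(Mul(Mul(200, 81), Rational(1, 17743)), Mul(11, Rational(-1, 36618))) = Add(Mul(16200, Rational(1, 17743)), Rational(-11, 36618)) = Add(Rational(16200, 17743), Rational(-11, 36618)) = Rational(593016427, 649713174)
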